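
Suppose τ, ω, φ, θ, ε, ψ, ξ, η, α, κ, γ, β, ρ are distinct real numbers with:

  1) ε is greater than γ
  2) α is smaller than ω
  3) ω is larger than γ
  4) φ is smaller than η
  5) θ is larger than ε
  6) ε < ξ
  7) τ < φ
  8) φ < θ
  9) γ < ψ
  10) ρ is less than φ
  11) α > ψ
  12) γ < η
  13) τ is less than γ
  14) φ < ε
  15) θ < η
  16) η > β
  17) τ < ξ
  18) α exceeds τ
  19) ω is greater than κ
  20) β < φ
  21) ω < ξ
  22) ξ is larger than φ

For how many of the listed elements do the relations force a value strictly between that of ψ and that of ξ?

Chaining upward from ψ reaches: α, ω.
Chaining downward from ξ reaches: ρ, β, τ, γ, φ, ε, α, κ, ω.
Strictly between ψ and ξ are those in both lists: α, ω — 2 elements.

2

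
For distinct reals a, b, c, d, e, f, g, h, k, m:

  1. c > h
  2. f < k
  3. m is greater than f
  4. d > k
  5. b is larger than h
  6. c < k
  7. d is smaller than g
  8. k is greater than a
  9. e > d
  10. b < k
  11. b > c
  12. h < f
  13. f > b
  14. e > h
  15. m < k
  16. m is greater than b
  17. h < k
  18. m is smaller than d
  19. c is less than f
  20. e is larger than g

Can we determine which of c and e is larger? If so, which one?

c < b < f < m < k < d < g < e, by transitivity through b, f, m, k, d, g.
So e is larger.

e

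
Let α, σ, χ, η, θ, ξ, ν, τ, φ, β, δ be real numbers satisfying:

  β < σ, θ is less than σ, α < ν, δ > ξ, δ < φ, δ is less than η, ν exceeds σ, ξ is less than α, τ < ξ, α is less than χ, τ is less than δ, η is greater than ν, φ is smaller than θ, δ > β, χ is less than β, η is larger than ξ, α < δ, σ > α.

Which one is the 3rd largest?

Chaining the given pairs: τ < ξ < α < χ < β < δ < φ < θ < σ < ν < η.
Counting 3 from the largest end gives σ.

σ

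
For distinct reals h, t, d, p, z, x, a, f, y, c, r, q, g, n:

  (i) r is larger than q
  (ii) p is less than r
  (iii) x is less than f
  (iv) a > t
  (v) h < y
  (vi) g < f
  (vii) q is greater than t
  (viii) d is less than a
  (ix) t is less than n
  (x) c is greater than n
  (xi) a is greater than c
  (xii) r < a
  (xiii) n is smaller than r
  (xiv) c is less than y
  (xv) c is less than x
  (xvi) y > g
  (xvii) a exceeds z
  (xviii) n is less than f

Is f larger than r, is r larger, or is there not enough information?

undetermined

Following every chain through r: above r we get a; below r we get t, n, p, q.
f is not reached, and no chain runs the other way from f to r.
So the given relations leave the order of r and f undetermined.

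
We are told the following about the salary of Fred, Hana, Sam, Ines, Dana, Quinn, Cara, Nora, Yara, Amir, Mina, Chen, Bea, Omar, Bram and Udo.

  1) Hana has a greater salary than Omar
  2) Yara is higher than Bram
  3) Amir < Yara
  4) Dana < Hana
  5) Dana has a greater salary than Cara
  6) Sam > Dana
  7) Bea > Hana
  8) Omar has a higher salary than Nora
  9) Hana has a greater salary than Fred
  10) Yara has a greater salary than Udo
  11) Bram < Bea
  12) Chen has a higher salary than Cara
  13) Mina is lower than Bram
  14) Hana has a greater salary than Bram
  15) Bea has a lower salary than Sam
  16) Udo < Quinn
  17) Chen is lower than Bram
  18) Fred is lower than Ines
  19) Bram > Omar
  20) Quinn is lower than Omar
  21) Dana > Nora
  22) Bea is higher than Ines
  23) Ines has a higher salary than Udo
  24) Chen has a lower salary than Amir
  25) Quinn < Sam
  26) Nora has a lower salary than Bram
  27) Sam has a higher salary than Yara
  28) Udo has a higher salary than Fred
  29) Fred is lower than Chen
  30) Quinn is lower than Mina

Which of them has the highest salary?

Nora is not greatest since Nora < Omar; Fred is not greatest since Fred < Udo; Cara is not greatest since Cara < Chen; Udo is not greatest since Udo < Quinn; Quinn is not greatest since Quinn < Mina; Omar is not greatest since Omar < Bram; Mina is not greatest since Mina < Bram; Dana is not greatest since Dana < Hana; Chen is not greatest since Chen < Bram; Bram is not greatest since Bram < Yara; Ines is not greatest since Ines < Bea; Amir is not greatest since Amir < Yara; Hana is not greatest since Hana < Bea; Bea is not greatest since Bea < Sam; Yara is not greatest since Yara < Sam.
Only Sam has nothing above it, so Sam is the highest salary.

Sam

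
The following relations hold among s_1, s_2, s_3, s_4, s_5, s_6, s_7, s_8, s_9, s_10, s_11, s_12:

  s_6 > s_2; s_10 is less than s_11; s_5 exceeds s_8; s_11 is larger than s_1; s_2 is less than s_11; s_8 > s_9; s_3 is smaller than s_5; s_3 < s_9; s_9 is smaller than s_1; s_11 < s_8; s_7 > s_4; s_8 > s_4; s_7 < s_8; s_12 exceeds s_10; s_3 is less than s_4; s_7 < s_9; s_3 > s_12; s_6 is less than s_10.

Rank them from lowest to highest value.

Each adjacent pair is fixed by a given relation: s_2 < s_6; s_6 < s_10; s_10 < s_12; s_12 < s_3; s_3 < s_4; s_4 < s_7; s_7 < s_9; s_9 < s_1; s_1 < s_11; s_11 < s_8; s_8 < s_5. Chaining them end to end gives the full order.

s_2 < s_6 < s_10 < s_12 < s_3 < s_4 < s_7 < s_9 < s_1 < s_11 < s_8 < s_5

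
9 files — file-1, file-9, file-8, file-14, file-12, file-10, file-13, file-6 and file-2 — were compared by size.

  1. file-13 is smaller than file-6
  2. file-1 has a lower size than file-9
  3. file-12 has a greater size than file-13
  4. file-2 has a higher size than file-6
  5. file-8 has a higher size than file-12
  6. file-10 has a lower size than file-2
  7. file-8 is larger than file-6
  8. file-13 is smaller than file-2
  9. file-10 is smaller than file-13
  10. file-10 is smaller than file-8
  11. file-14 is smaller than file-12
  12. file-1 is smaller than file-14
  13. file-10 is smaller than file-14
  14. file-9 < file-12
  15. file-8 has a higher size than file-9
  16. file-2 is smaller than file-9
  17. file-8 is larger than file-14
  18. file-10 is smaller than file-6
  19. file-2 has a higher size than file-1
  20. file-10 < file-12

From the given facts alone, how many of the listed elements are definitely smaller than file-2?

From file-2 the given relations immediately reach file-10, file-1, file-13, file-6.
No other element is forced below file-2 by the given relations, so the count is 4.

4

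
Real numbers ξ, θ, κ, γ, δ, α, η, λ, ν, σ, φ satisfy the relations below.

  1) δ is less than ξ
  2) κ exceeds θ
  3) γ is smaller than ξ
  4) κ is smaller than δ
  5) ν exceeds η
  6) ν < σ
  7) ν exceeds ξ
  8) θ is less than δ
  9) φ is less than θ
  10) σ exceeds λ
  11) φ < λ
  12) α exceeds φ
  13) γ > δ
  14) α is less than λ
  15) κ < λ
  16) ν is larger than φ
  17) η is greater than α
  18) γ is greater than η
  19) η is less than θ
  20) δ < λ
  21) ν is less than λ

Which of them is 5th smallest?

Piecing the relations together gives one ordering: φ < α < η < θ < κ < δ < γ < ξ < ν < λ < σ.
Counting 5 from the smallest end gives κ.

κ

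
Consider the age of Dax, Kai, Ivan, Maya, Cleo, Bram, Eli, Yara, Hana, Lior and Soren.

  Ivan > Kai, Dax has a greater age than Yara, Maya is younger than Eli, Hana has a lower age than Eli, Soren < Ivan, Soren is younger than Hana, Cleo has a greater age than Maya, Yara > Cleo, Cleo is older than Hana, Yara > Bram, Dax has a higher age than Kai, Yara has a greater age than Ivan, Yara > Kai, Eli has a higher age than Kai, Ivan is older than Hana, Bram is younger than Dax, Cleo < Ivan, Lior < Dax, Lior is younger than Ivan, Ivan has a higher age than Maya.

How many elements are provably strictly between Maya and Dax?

3

The relations place Maya below Dax. An element lies strictly between them when it is forced above Maya and also forced below Dax.
Above Maya: {Cleo, Eli, Ivan, Yara}. Below Dax: {Kai, Soren, Hana, Lior, Bram, Cleo, Ivan, Yara}.
Intersection: {Cleo, Ivan, Yara} — 3.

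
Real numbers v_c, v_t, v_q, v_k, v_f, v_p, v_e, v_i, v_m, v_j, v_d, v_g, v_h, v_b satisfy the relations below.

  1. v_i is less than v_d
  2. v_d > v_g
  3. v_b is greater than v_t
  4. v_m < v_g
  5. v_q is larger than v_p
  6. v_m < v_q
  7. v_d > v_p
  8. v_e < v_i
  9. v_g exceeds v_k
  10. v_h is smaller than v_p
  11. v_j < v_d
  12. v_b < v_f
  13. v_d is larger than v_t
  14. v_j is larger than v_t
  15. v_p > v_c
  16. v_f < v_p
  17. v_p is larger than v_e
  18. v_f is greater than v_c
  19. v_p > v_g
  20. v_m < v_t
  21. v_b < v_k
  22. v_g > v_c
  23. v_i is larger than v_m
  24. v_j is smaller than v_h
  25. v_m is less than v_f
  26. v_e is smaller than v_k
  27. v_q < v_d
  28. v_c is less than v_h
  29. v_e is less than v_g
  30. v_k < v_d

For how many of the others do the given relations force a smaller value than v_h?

The elements the relations force below v_h are v_c, v_m, v_t, v_j — no chain reaches any other.
That is 4.

4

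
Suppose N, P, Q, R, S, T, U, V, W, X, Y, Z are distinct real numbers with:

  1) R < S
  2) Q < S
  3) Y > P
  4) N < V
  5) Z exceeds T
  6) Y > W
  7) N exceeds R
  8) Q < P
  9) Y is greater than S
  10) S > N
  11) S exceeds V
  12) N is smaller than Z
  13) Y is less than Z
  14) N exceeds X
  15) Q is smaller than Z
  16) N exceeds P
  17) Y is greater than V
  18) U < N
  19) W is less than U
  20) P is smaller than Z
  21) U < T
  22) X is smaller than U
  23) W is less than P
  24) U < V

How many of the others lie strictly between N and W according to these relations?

Chaining upward from W reaches: U, P, V, S, T, Y, Z.
Chaining downward from N reaches: Q, X, U, R, P.
Strictly between W and N are those in both lists: U, P — 2 elements.

2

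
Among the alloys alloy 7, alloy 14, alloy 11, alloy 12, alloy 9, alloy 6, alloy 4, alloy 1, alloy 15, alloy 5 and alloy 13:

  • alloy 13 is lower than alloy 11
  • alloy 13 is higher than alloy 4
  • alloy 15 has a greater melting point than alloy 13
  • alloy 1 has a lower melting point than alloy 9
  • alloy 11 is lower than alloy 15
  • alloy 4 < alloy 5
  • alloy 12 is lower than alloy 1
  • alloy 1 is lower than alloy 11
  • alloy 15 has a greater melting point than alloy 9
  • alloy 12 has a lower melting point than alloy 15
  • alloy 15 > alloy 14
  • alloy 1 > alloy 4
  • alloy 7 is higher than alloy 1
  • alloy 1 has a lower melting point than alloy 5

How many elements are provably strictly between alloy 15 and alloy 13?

Chaining upward from alloy 13 reaches: alloy 11.
Chaining downward from alloy 15 reaches: alloy 14, alloy 12, alloy 4, alloy 1, alloy 9, alloy 11.
Strictly between alloy 13 and alloy 15 are those in both lists: alloy 11 — 1 element.

1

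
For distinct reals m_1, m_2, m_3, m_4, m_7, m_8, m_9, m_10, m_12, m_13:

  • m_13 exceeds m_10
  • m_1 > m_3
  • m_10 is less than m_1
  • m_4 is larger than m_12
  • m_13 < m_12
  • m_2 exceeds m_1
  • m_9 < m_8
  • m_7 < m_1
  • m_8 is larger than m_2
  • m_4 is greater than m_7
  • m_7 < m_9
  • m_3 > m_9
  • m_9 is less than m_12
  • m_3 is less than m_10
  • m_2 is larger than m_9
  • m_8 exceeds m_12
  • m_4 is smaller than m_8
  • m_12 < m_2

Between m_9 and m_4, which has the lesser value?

Following the relations from m_9: m_9 < m_3 < m_10 < m_13 < m_12 < m_4.
So m_9 < m_4; m_9 is the smaller of the two.

m_9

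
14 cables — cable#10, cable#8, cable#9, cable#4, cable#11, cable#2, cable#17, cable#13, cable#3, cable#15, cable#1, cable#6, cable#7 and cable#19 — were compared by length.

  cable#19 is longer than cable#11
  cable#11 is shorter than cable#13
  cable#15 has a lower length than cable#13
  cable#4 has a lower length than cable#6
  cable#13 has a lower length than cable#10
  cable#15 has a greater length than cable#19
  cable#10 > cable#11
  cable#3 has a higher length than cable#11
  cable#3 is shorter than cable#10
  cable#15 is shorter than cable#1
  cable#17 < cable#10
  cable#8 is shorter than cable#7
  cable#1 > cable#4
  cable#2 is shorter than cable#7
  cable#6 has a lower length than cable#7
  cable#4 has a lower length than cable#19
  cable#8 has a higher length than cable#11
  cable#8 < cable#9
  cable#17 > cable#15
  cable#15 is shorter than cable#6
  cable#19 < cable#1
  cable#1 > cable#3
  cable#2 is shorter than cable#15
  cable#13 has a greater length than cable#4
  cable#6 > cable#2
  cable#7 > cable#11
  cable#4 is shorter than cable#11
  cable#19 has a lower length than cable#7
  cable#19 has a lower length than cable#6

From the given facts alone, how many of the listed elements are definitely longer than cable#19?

The elements the relations force above cable#19 are cable#15, cable#13, cable#17, cable#6, cable#1, cable#10, cable#7 — no chain reaches any other.
That is 7.

7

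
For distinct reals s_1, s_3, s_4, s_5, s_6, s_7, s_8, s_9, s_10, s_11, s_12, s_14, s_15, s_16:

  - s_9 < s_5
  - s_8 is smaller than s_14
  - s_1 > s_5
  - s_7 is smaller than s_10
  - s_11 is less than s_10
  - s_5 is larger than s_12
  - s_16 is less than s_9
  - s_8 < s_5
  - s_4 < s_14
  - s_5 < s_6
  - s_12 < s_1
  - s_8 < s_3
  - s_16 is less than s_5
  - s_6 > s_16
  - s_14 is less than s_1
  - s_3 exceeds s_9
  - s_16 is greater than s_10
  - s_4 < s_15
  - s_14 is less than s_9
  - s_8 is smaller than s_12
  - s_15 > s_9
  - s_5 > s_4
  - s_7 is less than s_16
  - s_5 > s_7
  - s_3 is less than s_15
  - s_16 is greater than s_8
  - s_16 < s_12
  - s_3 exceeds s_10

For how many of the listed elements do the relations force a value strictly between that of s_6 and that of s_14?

2

Chaining upward from s_14 reaches: s_9, s_5, s_3, s_15, s_1.
Chaining downward from s_6 reaches: s_7, s_4, s_11, s_8, s_10, s_16, s_12, s_9, s_5.
Strictly between s_14 and s_6 are those in both lists: s_9, s_5 — 2 elements.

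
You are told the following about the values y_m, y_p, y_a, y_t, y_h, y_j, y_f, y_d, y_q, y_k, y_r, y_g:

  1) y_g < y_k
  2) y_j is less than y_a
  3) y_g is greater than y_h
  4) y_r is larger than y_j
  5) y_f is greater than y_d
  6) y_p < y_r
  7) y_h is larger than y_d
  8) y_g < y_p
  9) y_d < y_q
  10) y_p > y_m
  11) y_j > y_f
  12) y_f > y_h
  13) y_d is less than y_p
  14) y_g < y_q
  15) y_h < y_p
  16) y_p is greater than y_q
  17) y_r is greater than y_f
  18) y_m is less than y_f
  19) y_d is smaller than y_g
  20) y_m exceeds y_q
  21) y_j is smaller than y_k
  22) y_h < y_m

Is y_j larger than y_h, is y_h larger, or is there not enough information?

Chaining the given relations: y_h < y_g < y_q < y_m < y_f < y_j.
So y_j is larger.

y_j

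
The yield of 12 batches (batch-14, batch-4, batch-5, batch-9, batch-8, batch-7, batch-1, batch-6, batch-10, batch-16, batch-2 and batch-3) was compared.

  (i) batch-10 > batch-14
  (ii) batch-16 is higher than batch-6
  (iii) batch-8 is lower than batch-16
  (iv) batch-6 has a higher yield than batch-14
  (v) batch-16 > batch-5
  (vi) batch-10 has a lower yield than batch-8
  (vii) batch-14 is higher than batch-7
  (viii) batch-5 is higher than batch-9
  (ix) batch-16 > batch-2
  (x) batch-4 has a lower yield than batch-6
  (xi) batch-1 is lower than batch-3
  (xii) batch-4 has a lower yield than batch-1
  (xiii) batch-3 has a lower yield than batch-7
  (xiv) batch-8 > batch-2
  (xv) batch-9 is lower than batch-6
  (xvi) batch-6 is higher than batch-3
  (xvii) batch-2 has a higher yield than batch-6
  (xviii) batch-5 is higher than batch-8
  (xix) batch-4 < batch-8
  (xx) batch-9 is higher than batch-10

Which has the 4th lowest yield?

batch-7

The consecutive relations fix a unique order: batch-4 < batch-1 < batch-3 < batch-7 < batch-14 < batch-10 < batch-9 < batch-6 < batch-2 < batch-8 < batch-5 < batch-16.
The 4th smallest is batch-7.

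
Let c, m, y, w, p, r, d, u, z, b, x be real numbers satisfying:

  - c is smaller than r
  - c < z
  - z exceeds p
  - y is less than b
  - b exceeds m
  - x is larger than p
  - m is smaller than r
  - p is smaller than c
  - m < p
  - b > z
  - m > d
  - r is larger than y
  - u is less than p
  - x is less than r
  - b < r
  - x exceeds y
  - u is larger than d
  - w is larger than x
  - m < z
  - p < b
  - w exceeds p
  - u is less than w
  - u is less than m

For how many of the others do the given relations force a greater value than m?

The elements the relations force above m are p, c, x, z, b, r, w — no chain reaches any other.
That is 7.

7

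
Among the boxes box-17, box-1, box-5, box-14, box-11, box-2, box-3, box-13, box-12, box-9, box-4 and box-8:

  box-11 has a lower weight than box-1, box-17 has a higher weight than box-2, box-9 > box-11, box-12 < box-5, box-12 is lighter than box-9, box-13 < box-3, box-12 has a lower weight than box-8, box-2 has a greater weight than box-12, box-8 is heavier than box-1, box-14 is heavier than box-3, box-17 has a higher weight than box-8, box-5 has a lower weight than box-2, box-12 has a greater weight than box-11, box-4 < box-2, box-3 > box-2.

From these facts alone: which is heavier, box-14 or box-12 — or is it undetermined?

box-14

box-12 < box-5 < box-2 < box-3 < box-14, by transitivity through box-5, box-2, box-3.
So box-14 is heavier.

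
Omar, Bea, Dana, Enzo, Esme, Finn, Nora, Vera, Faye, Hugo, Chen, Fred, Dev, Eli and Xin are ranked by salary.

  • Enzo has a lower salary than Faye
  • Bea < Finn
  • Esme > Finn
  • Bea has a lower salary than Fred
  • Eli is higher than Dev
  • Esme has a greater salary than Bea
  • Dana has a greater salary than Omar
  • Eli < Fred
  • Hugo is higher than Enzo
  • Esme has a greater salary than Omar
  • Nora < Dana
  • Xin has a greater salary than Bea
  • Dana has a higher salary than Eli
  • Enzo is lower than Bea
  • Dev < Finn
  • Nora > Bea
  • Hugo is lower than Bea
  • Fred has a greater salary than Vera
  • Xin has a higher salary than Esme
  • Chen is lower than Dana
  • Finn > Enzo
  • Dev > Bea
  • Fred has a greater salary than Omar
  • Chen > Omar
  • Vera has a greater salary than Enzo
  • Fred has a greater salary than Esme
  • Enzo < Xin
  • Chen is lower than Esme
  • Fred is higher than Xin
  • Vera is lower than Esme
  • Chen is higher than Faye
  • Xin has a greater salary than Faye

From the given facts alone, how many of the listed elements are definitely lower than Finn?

4

Directly below Finn: Enzo, Bea, Dev.
One step further: Hugo (4 so far).
No other element is forced below Finn by the given relations, so the count is 4.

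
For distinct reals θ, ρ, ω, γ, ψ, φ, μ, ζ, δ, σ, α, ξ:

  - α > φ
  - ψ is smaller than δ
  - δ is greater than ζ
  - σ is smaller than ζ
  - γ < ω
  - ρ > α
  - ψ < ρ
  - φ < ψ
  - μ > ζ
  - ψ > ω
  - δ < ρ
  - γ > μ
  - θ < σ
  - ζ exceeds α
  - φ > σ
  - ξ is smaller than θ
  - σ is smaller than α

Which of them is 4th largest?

ω

Chaining the given pairs: ξ < θ < σ < φ < α < ζ < μ < γ < ω < ψ < δ < ρ.
The 4th largest is ω.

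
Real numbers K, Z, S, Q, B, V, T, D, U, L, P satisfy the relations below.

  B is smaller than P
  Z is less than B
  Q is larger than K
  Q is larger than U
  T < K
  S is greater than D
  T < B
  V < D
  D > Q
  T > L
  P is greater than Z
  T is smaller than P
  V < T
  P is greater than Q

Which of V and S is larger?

The relevant relations are V < T; T < K; K < Q; Q < D; D < S.
Together: V < T < K < Q < D < S.
So V < S; S is the larger of the two.

S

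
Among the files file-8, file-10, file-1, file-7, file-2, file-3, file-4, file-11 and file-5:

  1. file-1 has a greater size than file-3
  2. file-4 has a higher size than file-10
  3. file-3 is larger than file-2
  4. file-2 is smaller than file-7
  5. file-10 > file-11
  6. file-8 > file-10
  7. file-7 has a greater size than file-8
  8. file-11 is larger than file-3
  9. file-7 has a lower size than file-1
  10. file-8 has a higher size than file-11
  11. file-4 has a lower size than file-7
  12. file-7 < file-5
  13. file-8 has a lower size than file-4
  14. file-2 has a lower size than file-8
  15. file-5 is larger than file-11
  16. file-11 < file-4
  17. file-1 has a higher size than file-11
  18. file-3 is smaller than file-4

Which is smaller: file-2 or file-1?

file-2 < file-3 and file-3 < file-11 give file-2 < file-11.
With file-11 < file-10: file-2 < file-3 < file-11 < file-10.
With file-10 < file-8: file-2 < file-3 < file-11 < file-10 < file-8.
Then file-8 < file-4 extends the chain to file-4.
Then file-4 < file-7 extends the chain to file-7.
Then file-7 < file-1 extends the chain to file-1.
So file-2 < file-1; file-2 is the smaller of the two.

file-2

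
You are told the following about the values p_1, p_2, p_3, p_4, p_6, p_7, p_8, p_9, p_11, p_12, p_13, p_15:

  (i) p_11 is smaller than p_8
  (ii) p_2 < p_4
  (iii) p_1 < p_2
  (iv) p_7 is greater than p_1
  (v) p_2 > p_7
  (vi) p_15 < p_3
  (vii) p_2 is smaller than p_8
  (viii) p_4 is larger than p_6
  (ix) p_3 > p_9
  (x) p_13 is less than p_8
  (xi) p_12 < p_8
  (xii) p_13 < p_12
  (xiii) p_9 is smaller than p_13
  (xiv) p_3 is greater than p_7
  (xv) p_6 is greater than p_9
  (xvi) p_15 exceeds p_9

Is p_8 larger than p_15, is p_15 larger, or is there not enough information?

Following every chain through p_15: above p_15 we get p_3; below p_15 we get p_9.
p_8 is not reached, and no chain runs the other way from p_8 to p_15.
So the given relations leave the order of p_15 and p_8 undetermined.

undetermined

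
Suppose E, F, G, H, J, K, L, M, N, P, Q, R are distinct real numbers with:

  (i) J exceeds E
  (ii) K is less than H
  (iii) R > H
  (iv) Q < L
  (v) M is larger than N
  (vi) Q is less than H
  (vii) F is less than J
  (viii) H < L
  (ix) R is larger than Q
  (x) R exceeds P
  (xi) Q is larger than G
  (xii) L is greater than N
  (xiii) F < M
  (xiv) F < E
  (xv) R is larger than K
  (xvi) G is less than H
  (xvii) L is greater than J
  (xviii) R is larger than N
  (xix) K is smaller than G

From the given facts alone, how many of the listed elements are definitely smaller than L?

The elements the relations force below L are F, K, N, G, Q, H, E, J — no chain reaches any other.
That is 8.

8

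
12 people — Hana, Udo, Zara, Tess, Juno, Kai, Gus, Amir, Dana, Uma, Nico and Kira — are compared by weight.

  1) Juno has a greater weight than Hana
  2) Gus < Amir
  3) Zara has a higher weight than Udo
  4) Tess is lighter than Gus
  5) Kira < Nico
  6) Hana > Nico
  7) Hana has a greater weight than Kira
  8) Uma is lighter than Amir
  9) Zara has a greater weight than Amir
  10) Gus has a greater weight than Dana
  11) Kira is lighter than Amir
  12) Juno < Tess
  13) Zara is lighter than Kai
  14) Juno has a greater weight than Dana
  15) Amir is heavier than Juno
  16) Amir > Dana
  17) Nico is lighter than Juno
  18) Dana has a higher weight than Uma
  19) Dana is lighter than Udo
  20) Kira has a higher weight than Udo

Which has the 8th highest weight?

Nico

Piecing the relations together gives one ordering: Uma < Dana < Udo < Kira < Nico < Hana < Juno < Tess < Gus < Amir < Zara < Kai.
Counting 8 from the largest end gives Nico.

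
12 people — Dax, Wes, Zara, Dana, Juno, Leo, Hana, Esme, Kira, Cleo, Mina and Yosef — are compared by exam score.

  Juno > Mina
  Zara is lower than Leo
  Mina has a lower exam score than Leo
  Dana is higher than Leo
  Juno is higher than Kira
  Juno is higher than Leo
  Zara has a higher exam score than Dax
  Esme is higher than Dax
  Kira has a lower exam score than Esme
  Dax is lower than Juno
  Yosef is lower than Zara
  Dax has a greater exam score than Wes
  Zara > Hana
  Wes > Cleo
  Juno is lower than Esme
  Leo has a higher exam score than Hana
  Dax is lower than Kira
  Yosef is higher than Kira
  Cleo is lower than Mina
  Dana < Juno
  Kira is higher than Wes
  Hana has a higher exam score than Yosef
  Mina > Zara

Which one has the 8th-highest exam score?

Yosef

Piecing the relations together gives one ordering: Cleo < Wes < Dax < Kira < Yosef < Hana < Zara < Mina < Leo < Dana < Juno < Esme.
Counting 8 from the largest end gives Yosef.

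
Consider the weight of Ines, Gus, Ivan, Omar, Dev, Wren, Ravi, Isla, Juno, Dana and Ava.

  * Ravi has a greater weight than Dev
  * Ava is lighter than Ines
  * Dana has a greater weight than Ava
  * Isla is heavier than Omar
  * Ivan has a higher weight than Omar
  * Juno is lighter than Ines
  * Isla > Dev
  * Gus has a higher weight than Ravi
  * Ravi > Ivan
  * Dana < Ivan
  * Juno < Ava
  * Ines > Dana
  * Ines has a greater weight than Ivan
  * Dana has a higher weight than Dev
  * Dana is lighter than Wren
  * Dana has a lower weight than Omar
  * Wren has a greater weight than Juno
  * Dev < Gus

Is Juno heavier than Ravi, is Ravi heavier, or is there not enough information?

Following the relations from Juno: Juno < Ava < Dana < Omar < Ivan < Ravi.
So Ravi is heavier.

Ravi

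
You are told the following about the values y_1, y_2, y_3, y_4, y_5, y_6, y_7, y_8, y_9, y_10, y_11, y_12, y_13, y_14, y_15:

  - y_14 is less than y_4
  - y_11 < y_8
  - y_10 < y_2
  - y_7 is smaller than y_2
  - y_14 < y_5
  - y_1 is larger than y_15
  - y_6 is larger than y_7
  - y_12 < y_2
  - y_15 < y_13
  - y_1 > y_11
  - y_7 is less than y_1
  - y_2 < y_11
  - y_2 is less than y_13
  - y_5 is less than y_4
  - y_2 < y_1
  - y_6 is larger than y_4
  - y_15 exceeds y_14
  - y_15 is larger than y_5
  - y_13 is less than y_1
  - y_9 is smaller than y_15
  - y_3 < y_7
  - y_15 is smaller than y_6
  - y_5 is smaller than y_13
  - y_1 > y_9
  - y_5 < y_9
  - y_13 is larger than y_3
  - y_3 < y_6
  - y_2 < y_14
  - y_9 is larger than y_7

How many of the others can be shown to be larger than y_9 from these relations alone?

4

Directly above y_9: y_15, y_1.
One step further: y_13, y_6 (4 so far).
Nothing else is reachable above y_9; 4 in all.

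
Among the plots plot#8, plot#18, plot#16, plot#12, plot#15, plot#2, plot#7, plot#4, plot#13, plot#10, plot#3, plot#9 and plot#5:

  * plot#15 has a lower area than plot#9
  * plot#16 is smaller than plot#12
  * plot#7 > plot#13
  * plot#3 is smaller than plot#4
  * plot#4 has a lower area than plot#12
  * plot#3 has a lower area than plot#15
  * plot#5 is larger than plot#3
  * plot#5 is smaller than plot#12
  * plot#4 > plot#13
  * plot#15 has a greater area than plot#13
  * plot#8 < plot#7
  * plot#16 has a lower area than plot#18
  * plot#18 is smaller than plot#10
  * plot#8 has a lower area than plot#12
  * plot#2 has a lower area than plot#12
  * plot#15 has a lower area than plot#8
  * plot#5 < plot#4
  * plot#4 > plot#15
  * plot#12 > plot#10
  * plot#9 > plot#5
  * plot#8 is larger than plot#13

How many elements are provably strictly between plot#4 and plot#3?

Chaining upward from plot#3 reaches: plot#5, plot#15, plot#8, plot#9, plot#12, plot#7.
Chaining downward from plot#4 reaches: plot#13, plot#5, plot#15.
Strictly between plot#3 and plot#4 are those in both lists: plot#5, plot#15 — 2 elements.

2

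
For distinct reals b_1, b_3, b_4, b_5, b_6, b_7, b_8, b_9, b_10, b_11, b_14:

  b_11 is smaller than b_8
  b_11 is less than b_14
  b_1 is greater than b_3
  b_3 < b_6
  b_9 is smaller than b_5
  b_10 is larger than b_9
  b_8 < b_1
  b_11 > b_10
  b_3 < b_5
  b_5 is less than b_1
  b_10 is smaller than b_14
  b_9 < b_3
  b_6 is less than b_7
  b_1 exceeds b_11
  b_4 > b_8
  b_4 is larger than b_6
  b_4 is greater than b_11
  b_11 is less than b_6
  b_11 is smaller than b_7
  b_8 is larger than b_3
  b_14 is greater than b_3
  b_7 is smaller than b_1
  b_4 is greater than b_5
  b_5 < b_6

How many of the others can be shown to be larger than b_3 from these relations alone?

Directly above b_3: b_5, b_6, b_8, b_14, b_1.
One step further: b_4, b_7 (7 so far).
No other element is forced above b_3 by the given relations, so the count is 7.

7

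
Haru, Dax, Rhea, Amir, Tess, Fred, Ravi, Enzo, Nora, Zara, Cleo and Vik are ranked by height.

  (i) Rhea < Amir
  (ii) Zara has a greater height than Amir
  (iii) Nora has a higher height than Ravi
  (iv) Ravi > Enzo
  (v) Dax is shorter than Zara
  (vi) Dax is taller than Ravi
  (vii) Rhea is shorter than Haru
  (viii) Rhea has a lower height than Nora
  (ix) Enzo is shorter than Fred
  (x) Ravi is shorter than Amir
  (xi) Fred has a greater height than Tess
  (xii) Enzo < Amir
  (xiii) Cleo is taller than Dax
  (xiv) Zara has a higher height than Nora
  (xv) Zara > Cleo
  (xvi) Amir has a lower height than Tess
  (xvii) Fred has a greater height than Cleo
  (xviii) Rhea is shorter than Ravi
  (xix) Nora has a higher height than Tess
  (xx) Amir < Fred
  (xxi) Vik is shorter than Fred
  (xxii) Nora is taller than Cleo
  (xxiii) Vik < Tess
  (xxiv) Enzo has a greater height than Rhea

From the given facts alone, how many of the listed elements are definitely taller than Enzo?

The elements the relations force above Enzo are Ravi, Amir, Dax, Cleo, Tess, Nora, Zara, Fred — no chain reaches any other.
That is 8.

8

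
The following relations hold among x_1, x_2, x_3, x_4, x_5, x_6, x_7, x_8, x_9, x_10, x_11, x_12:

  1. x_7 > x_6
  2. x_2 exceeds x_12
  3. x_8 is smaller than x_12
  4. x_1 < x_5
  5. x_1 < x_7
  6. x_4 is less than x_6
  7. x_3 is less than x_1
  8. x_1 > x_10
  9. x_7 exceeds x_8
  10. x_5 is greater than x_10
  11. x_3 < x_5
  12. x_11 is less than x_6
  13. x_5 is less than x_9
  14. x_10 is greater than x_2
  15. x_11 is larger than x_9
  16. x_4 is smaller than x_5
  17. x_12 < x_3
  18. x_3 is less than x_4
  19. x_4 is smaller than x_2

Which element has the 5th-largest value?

Chaining the given pairs: x_8 < x_12 < x_3 < x_4 < x_2 < x_10 < x_1 < x_5 < x_9 < x_11 < x_6 < x_7.
The 5th largest is x_5.

x_5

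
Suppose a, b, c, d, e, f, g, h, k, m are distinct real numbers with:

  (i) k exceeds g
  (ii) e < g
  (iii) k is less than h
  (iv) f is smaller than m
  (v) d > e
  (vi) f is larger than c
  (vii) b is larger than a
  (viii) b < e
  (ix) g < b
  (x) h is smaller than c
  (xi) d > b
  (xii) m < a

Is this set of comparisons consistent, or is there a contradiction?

We have b < e stated directly, yet also e < g < k < h < c < f < m < a < b by chaining the others — so e < b. Contradiction.

inconsistent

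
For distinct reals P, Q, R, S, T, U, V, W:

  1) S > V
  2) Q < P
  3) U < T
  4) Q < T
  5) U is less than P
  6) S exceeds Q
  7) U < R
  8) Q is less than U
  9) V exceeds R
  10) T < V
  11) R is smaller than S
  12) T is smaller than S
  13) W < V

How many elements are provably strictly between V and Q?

The relations place Q below V. An element lies strictly between them when it is forced above Q and also forced below V.
Above Q: {U, R, P, T, S}. Below V: {W, U, R, T}.
Intersection: {U, R, T} — 3.

3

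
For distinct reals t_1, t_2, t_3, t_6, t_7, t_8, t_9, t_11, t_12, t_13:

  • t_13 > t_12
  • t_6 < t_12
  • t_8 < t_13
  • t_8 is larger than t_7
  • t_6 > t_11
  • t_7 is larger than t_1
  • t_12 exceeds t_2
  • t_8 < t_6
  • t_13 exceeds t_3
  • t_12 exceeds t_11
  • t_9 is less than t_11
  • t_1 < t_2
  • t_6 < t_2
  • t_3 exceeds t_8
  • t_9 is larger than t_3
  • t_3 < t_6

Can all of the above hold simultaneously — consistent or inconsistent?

consistent

Every relation is compatible with t_1 < t_7 < t_8 < t_3 < t_9 < t_11 < t_6 < t_2 < t_12 < t_13; the set is consistent.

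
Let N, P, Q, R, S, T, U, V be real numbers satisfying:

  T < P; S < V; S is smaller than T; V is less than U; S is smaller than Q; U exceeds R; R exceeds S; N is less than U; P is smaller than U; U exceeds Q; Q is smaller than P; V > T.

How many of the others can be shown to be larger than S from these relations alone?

6

Directly above S: Q, T, V, R.
One step further: P, U (6 so far).
No other element is forced above S by the given relations, so the count is 6.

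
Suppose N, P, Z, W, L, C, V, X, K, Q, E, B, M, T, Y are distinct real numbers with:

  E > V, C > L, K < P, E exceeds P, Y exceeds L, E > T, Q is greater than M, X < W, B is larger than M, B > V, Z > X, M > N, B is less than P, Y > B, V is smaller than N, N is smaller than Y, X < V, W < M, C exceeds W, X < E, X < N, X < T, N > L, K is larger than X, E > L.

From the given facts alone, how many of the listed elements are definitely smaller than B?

6

Directly below B: V, M.
One step further: X, W, N (5 so far).
One step further: L (6 so far).
No other element is forced below B by the given relations, so the count is 6.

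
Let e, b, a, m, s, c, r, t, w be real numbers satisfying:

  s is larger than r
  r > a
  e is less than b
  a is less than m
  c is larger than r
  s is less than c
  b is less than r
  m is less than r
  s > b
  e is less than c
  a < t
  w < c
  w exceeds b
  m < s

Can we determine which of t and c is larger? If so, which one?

undetermined

Following every chain through t: below t we get a.
c is not reached, and no chain runs the other way from c to t.
So the given relations leave the order of t and c undetermined.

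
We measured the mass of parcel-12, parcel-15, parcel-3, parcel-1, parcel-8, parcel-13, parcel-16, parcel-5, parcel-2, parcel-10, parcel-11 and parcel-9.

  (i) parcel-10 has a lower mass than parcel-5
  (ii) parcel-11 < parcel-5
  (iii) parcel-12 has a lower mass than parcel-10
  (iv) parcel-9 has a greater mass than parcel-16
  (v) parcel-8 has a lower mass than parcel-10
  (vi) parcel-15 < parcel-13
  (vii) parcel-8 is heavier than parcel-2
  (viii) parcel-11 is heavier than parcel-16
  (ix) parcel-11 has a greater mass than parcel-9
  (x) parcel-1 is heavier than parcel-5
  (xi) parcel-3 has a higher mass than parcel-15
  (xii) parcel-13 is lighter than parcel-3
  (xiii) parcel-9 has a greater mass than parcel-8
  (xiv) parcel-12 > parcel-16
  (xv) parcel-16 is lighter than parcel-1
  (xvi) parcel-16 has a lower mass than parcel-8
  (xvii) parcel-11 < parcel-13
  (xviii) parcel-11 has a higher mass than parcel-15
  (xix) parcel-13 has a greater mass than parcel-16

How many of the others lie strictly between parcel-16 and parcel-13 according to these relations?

3

The relations place parcel-16 below parcel-13. An element lies strictly between them when it is forced above parcel-16 and also forced below parcel-13.
Above parcel-16: {parcel-8, parcel-12, parcel-9, parcel-11, parcel-10, parcel-5, parcel-3, parcel-1}. Below parcel-13: {parcel-2, parcel-15, parcel-8, parcel-9, parcel-11}.
Intersection: {parcel-8, parcel-9, parcel-11} — 3.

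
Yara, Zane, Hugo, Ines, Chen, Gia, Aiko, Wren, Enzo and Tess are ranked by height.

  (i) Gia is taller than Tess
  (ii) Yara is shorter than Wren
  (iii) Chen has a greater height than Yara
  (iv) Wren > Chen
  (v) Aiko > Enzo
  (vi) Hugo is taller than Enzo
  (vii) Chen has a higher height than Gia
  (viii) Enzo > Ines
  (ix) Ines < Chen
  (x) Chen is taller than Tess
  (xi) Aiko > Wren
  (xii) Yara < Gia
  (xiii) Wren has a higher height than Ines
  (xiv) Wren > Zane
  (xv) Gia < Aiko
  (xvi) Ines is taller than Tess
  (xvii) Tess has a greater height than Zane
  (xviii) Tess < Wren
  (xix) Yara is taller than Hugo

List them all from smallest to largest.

Zane < Tess < Ines < Enzo < Hugo < Yara < Gia < Chen < Wren < Aiko

Each adjacent pair is fixed by a given relation: Zane < Tess; Tess < Ines; Ines < Enzo; Enzo < Hugo; Hugo < Yara; Yara < Gia; Gia < Chen; Chen < Wren; Wren < Aiko. Chaining them end to end gives the full order.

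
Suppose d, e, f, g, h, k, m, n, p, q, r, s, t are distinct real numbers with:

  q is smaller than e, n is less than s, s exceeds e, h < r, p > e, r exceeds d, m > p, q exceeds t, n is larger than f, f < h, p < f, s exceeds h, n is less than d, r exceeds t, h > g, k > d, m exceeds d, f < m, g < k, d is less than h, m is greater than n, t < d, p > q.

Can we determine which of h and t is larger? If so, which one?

t < q < e < p < f < n < d < h, by transitivity through q, e, p, f, n, d.
So h is larger.

h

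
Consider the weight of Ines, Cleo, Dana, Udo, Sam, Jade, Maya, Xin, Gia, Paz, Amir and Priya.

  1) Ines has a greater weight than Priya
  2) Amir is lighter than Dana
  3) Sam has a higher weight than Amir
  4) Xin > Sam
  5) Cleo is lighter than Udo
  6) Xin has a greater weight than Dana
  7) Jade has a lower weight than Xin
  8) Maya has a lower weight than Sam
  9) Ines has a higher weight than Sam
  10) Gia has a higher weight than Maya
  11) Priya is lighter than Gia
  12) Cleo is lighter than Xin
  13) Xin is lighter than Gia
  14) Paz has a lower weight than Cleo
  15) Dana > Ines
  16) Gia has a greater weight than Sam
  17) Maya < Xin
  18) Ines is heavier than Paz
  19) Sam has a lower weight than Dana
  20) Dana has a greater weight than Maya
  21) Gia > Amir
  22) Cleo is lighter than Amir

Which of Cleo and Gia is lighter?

The relevant relations are Cleo < Amir; Amir < Sam; Sam < Dana; Dana < Xin; Xin < Gia.
Together: Cleo < Amir < Sam < Dana < Xin < Gia.
So Cleo < Gia; Cleo is the lighter of the two.

Cleo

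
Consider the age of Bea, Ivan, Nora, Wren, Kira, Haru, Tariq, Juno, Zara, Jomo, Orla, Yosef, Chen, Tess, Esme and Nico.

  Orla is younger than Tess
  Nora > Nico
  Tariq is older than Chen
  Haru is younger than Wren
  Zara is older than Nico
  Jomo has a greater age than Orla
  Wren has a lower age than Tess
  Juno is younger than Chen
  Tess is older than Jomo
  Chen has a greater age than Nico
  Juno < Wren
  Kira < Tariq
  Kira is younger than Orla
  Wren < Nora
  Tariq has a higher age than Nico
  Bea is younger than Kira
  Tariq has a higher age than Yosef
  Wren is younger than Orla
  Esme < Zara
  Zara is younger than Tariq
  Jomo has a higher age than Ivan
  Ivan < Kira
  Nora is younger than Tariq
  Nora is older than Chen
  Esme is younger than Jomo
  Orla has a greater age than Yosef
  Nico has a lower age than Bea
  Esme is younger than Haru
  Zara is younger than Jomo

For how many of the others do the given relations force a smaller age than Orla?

The elements the relations force below Orla are Ivan, Juno, Esme, Nico, Bea, Kira, Haru, Wren, Yosef — no chain reaches any other.
That is 9.

9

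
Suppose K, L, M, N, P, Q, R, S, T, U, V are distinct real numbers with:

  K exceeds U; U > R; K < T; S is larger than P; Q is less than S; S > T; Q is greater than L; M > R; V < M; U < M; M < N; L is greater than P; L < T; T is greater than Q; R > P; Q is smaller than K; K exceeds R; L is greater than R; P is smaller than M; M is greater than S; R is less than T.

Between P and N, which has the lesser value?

P

Following the relations from P: P < R < L < Q < K < T < S < M < N.
So P < N; P is the smaller of the two.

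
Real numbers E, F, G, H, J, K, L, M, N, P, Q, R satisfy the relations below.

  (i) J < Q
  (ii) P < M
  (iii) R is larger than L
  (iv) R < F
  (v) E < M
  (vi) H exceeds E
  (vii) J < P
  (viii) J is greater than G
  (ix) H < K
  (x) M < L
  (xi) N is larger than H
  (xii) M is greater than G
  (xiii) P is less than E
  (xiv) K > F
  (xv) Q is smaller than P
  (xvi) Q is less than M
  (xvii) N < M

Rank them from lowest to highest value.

The consecutive links are each given: G < J; J < Q; Q < P; P < E; E < H; H < N; N < M; M < L; L < R; R < F; F < K.

G < J < Q < P < E < H < N < M < L < R < F < K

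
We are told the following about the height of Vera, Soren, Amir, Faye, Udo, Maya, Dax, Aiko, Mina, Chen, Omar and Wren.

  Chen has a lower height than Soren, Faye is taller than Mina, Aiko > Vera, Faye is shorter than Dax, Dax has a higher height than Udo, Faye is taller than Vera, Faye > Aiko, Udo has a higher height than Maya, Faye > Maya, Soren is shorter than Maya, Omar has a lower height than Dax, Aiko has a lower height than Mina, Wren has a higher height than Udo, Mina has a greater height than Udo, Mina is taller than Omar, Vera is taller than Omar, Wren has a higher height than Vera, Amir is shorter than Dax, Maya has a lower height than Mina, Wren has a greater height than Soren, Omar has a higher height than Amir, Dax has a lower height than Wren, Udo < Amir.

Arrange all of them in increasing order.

Chen < Soren < Maya < Udo < Amir < Omar < Vera < Aiko < Mina < Faye < Dax < Wren

Each adjacent pair is fixed by a given relation: Chen < Soren; Soren < Maya; Maya < Udo; Udo < Amir; Amir < Omar; Omar < Vera; Vera < Aiko; Aiko < Mina; Mina < Faye; Faye < Dax; Dax < Wren. Chaining them end to end gives the full order.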